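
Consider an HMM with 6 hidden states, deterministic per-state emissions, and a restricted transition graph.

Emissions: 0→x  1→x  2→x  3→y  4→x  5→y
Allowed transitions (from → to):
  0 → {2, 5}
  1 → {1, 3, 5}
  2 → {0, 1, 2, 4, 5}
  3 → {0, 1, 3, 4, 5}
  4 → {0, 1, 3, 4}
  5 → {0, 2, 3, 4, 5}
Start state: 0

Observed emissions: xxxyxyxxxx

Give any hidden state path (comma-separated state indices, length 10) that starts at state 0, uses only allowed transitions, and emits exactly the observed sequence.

  [0] x  {0,1,2,4}  => 0  start
  [1] x  {0,1,2,4}  => 2  0->2 ok
  [2] x  {0,1,2,4}  => 4  2->4 ok
  [3] y  {3,5}  => 3  4->3 ok
  [4] x  {0,1,2,4}  => 1  3->1 ok
  [5] y  {3,5}  => 5  1->5 ok
  [6] x  {0,1,2,4}  => 2  5->2 ok
  [7] x  {0,1,2,4}  => 2  2->2 ok
  [8] x  {0,1,2,4}  => 4  2->4 ok
  [9] x  {0,1,2,4}  => 1  4->1 ok

0,2,4,3,1,5,2,2,4,1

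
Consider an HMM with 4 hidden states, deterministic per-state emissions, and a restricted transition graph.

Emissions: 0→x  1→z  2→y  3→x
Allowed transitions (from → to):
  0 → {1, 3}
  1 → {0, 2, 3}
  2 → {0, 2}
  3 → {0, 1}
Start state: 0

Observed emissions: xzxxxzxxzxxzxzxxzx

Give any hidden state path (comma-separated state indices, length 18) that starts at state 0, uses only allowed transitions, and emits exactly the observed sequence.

  [0] x  {0,3}  => 0  start
  [1] z  {1}  => 1  0->1 ok
  [2] x  {0,3}  => 0  1->0 ok
  [3] x  {0,3}  => 3  0->3 ok
  [4] x  {0,3}  => 0  3->0 ok
  [5] z  {1}  => 1  0->1 ok
  [6] x  {0,3}  => 3  1->3 ok
  [7] x  {0,3}  => 0  3->0 ok
  [8] z  {1}  => 1  0->1 ok
  [9] x  {0,3}  => 0  1->0 ok
  [10] x  {0,3}  => 3  0->3 ok
  [11] z  {1}  => 1  3->1 ok
  [12] x  {0,3}  => 3  1->3 ok
  [13] z  {1}  => 1  3->1 ok
  [14] x  {0,3}  => 3  1->3 ok
  [15] x  {0,3}  => 0  3->0 ok
  [16] z  {1}  => 1  0->1 ok
  [17] x  {0,3}  => 0  1->0 ok

0,1,0,3,0,1,3,0,1,0,3,1,3,1,3,0,1,0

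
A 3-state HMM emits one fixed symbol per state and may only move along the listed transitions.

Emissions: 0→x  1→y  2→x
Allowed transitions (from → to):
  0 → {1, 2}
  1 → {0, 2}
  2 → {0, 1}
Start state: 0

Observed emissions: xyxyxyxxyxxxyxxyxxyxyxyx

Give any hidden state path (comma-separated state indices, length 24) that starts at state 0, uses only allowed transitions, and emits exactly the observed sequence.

  [0] x  {0,2}  => 0  start
  [1] y  {1}  => 1  0->1 ok
  [2] x  {0,2}  => 0  1->0 ok
  [3] y  {1}  => 1  0->1 ok
  [4] x  {0,2}  => 0  1->0 ok
  [5] y  {1}  => 1  0->1 ok
  [6] x  {0,2}  => 0  1->0 ok
  [7] x  {0,2}  => 2  0->2 ok
  [8] y  {1}  => 1  2->1 ok
  [9] x  {0,2}  => 2  1->2 ok
  [10] x  {0,2}  => 0  2->0 ok
  [11] x  {0,2}  => 2  0->2 ok
  [12] y  {1}  => 1  2->1 ok
  [13] x  {0,2}  => 0  1->0 ok
  [14] x  {0,2}  => 2  0->2 ok
  [15] y  {1}  => 1  2->1 ok
  [16] x  {0,2}  => 0  1->0 ok
  [17] x  {0,2}  => 2  0->2 ok
  [18] y  {1}  => 1  2->1 ok
  [19] x  {0,2}  => 2  1->2 ok
  [20] y  {1}  => 1  2->1 ok
  [21] x  {0,2}  => 0  1->0 ok
  [22] y  {1}  => 1  0->1 ok
  [23] x  {0,2}  => 2  1->2 ok

0,1,0,1,0,1,0,2,1,2,0,2,1,0,2,1,0,2,1,2,1,0,1,2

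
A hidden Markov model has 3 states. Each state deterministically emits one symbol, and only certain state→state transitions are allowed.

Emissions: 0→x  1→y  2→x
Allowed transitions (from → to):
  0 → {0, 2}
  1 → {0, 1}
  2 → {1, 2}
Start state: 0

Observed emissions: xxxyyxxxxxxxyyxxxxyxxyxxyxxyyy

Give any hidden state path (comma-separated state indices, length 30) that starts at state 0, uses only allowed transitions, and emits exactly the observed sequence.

0,0,2,1,1,0,0,2,2,2,2,2,1,1,0,0,0,2,1,0,2,1,0,2,1,0,2,1,1,1

  0: obs=x cand={0,2} pick 0 [start]
  1: obs=x cand={0,2} pick 0 [0->0 ok]
  2: obs=x cand={0,2} pick 2 [0->2 ok]
  3: obs=y cand={1} pick 1 [2->1 ok]
  4: obs=y cand={1} pick 1 [1->1 ok]
  5: obs=x cand={0,2} pick 0 [1->0 ok]
  6: obs=x cand={0,2} pick 0 [0->0 ok]
  7: obs=x cand={0,2} pick 2 [0->2 ok]
  8: obs=x cand={0,2} pick 2 [2->2 ok]
  9: obs=x cand={0,2} pick 2 [2->2 ok]
  10: obs=x cand={0,2} pick 2 [2->2 ok]
  11: obs=x cand={0,2} pick 2 [2->2 ok]
  12: obs=y cand={1} pick 1 [2->1 ok]
  13: obs=y cand={1} pick 1 [1->1 ok]
  14: obs=x cand={0,2} pick 0 [1->0 ok]
  15: obs=x cand={0,2} pick 0 [0->0 ok]
  16: obs=x cand={0,2} pick 0 [0->0 ok]
  17: obs=x cand={0,2} pick 2 [0->2 ok]
  18: obs=y cand={1} pick 1 [2->1 ok]
  19: obs=x cand={0,2} pick 0 [1->0 ok]
  20: obs=x cand={0,2} pick 2 [0->2 ok]
  21: obs=y cand={1} pick 1 [2->1 ok]
  22: obs=x cand={0,2} pick 0 [1->0 ok]
  23: obs=x cand={0,2} pick 2 [0->2 ok]
  24: obs=y cand={1} pick 1 [2->1 ok]
  25: obs=x cand={0,2} pick 0 [1->0 ok]
  26: obs=x cand={0,2} pick 2 [0->2 ok]
  27: obs=y cand={1} pick 1 [2->1 ok]
  28: obs=y cand={1} pick 1 [1->1 ok]
  29: obs=y cand={1} pick 1 [1->1 ok]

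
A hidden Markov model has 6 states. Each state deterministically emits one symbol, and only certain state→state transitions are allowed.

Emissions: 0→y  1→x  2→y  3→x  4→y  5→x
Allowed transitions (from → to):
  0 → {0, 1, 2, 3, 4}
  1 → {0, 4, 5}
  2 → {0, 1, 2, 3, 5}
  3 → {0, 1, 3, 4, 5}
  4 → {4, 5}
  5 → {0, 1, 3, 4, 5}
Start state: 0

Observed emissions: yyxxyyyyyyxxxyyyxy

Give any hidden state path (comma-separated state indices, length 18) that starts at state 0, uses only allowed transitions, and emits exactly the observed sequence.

  pos 0: y in {0,2,4}, choose 0; start
  pos 1: y in {0,2,4}, choose 4; 0->4 ok
  pos 2: x in {1,3,5}, choose 5; 4->5 ok
  pos 3: x in {1,3,5}, choose 3; 5->3 ok
  pos 4: y in {0,2,4}, choose 0; 3->0 ok
  pos 5: y in {0,2,4}, choose 0; 0->0 ok
  pos 6: y in {0,2,4}, choose 0; 0->0 ok
  pos 7: y in {0,2,4}, choose 4; 0->4 ok
  pos 8: y in {0,2,4}, choose 4; 4->4 ok
  pos 9: y in {0,2,4}, choose 4; 4->4 ok
  pos 10: x in {1,3,5}, choose 5; 4->5 ok
  pos 11: x in {1,3,5}, choose 3; 5->3 ok
  pos 12: x in {1,3,5}, choose 5; 3->5 ok
  pos 13: y in {0,2,4}, choose 4; 5->4 ok
  pos 14: y in {0,2,4}, choose 4; 4->4 ok
  pos 15: y in {0,2,4}, choose 4; 4->4 ok
  pos 16: x in {1,3,5}, choose 5; 4->5 ok
  pos 17: y in {0,2,4}, choose 0; 5->0 ok

0,4,5,3,0,0,0,4,4,4,5,3,5,4,4,4,5,0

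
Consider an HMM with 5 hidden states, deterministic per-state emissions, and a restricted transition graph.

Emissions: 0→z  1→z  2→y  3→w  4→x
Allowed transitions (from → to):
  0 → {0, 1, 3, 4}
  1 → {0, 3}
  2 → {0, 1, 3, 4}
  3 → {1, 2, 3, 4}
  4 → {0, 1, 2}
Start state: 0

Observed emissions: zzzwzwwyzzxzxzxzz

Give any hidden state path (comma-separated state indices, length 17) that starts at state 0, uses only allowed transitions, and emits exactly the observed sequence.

0,0,1,3,1,3,3,2,0,0,4,0,4,0,4,0,0

  [0] z  {0,1}  => 0  start
  [1] z  {0,1}  => 0  0->0 ok
  [2] z  {0,1}  => 1  0->1 ok
  [3] w  {3}  => 3  1->3 ok
  [4] z  {0,1}  => 1  3->1 ok
  [5] w  {3}  => 3  1->3 ok
  [6] w  {3}  => 3  3->3 ok
  [7] y  {2}  => 2  3->2 ok
  [8] z  {0,1}  => 0  2->0 ok
  [9] z  {0,1}  => 0  0->0 ok
  [10] x  {4}  => 4  0->4 ok
  [11] z  {0,1}  => 0  4->0 ok
  [12] x  {4}  => 4  0->4 ok
  [13] z  {0,1}  => 0  4->0 ok
  [14] x  {4}  => 4  0->4 ok
  [15] z  {0,1}  => 0  4->0 ok
  [16] z  {0,1}  => 0  0->0 ok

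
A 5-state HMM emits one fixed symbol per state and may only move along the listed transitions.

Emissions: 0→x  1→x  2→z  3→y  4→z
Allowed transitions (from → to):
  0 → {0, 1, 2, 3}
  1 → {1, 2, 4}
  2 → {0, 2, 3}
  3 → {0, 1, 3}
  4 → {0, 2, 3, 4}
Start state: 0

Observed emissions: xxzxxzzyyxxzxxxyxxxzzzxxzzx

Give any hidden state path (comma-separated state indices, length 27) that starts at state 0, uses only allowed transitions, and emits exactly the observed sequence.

0,0,2,0,1,2,2,3,3,0,1,4,0,0,0,3,0,1,1,4,2,2,0,1,4,4,0

  [0] x  {0,1}  => 0  start
  [1] x  {0,1}  => 0  0->0 ok
  [2] z  {2,4}  => 2  0->2 ok
  [3] x  {0,1}  => 0  2->0 ok
  [4] x  {0,1}  => 1  0->1 ok
  [5] z  {2,4}  => 2  1->2 ok
  [6] z  {2,4}  => 2  2->2 ok
  [7] y  {3}  => 3  2->3 ok
  [8] y  {3}  => 3  3->3 ok
  [9] x  {0,1}  => 0  3->0 ok
  [10] x  {0,1}  => 1  0->1 ok
  [11] z  {2,4}  => 4  1->4 ok
  [12] x  {0,1}  => 0  4->0 ok
  [13] x  {0,1}  => 0  0->0 ok
  [14] x  {0,1}  => 0  0->0 ok
  [15] y  {3}  => 3  0->3 ok
  [16] x  {0,1}  => 0  3->0 ok
  [17] x  {0,1}  => 1  0->1 ok
  [18] x  {0,1}  => 1  1->1 ok
  [19] z  {2,4}  => 4  1->4 ok
  [20] z  {2,4}  => 2  4->2 ok
  [21] z  {2,4}  => 2  2->2 ok
  [22] x  {0,1}  => 0  2->0 ok
  [23] x  {0,1}  => 1  0->1 ok
  [24] z  {2,4}  => 4  1->4 ok
  [25] z  {2,4}  => 4  4->4 ok
  [26] x  {0,1}  => 0  4->0 ok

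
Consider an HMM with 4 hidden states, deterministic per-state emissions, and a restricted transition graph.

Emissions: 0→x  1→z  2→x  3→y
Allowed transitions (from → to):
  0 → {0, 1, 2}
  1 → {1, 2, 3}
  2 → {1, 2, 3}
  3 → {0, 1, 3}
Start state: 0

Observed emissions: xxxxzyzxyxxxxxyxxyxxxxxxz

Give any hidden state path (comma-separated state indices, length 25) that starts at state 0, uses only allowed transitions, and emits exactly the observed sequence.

0,0,0,2,1,3,1,2,3,0,0,2,2,2,3,0,2,3,0,0,0,2,2,2,1

  [0] x  {0,2}  => 0  start
  [1] x  {0,2}  => 0  0->0 ok
  [2] x  {0,2}  => 0  0->0 ok
  [3] x  {0,2}  => 2  0->2 ok
  [4] z  {1}  => 1  2->1 ok
  [5] y  {3}  => 3  1->3 ok
  [6] z  {1}  => 1  3->1 ok
  [7] x  {0,2}  => 2  1->2 ok
  [8] y  {3}  => 3  2->3 ok
  [9] x  {0,2}  => 0  3->0 ok
  [10] x  {0,2}  => 0  0->0 ok
  [11] x  {0,2}  => 2  0->2 ok
  [12] x  {0,2}  => 2  2->2 ok
  [13] x  {0,2}  => 2  2->2 ok
  [14] y  {3}  => 3  2->3 ok
  [15] x  {0,2}  => 0  3->0 ok
  [16] x  {0,2}  => 2  0->2 ok
  [17] y  {3}  => 3  2->3 ok
  [18] x  {0,2}  => 0  3->0 ok
  [19] x  {0,2}  => 0  0->0 ok
  [20] x  {0,2}  => 0  0->0 ok
  [21] x  {0,2}  => 2  0->2 ok
  [22] x  {0,2}  => 2  2->2 ok
  [23] x  {0,2}  => 2  2->2 ok
  [24] z  {1}  => 1  2->1 ok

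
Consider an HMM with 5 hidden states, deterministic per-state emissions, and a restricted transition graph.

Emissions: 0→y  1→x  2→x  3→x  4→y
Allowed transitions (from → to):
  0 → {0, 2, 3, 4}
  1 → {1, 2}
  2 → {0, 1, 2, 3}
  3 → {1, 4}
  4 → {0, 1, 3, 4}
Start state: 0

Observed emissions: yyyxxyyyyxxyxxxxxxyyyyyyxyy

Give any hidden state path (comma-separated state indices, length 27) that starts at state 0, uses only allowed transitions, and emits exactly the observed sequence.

  0: obs=y cand={0,4} pick 0 [start]
  1: obs=y cand={0,4} pick 4 [0->4 ok]
  2: obs=y cand={0,4} pick 0 [4->0 ok]
  3: obs=x cand={1,2,3} pick 2 [0->2 ok]
  4: obs=x cand={1,2,3} pick 2 [2->2 ok]
  5: obs=y cand={0,4} pick 0 [2->0 ok]
  6: obs=y cand={0,4} pick 0 [0->0 ok]
  7: obs=y cand={0,4} pick 0 [0->0 ok]
  8: obs=y cand={0,4} pick 0 [0->0 ok]
  9: obs=x cand={1,2,3} pick 2 [0->2 ok]
  10: obs=x cand={1,2,3} pick 3 [2->3 ok]
  11: obs=y cand={0,4} pick 4 [3->4 ok]
  12: obs=x cand={1,2,3} pick 3 [4->3 ok]
  13: obs=x cand={1,2,3} pick 1 [3->1 ok]
  14: obs=x cand={1,2,3} pick 1 [1->1 ok]
  15: obs=x cand={1,2,3} pick 1 [1->1 ok]
  16: obs=x cand={1,2,3} pick 1 [1->1 ok]
  17: obs=x cand={1,2,3} pick 2 [1->2 ok]
  18: obs=y cand={0,4} pick 0 [2->0 ok]
  19: obs=y cand={0,4} pick 0 [0->0 ok]
  20: obs=y cand={0,4} pick 0 [0->0 ok]
  21: obs=y cand={0,4} pick 4 [0->4 ok]
  22: obs=y cand={0,4} pick 4 [4->4 ok]
  23: obs=y cand={0,4} pick 4 [4->4 ok]
  24: obs=x cand={1,2,3} pick 3 [4->3 ok]
  25: obs=y cand={0,4} pick 4 [3->4 ok]
  26: obs=y cand={0,4} pick 4 [4->4 ok]

0,4,0,2,2,0,0,0,0,2,3,4,3,1,1,1,1,2,0,0,0,4,4,4,3,4,4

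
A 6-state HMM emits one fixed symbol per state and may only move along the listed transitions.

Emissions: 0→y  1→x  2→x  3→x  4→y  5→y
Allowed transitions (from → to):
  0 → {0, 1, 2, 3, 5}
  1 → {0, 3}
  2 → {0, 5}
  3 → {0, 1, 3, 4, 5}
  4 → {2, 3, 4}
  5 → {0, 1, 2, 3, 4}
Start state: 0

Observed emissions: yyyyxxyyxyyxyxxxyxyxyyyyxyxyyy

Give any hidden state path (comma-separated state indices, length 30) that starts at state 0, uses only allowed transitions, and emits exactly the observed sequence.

0,0,0,0,3,3,5,4,2,0,5,1,0,1,3,3,4,3,4,2,0,5,4,4,2,5,2,5,4,4

  pos 0: y in {0,4,5}, choose 0; start
  pos 1: y in {0,4,5}, choose 0; 0->0 ok
  pos 2: y in {0,4,5}, choose 0; 0->0 ok
  pos 3: y in {0,4,5}, choose 0; 0->0 ok
  pos 4: x in {1,2,3}, choose 3; 0->3 ok
  pos 5: x in {1,2,3}, choose 3; 3->3 ok
  pos 6: y in {0,4,5}, choose 5; 3->5 ok
  pos 7: y in {0,4,5}, choose 4; 5->4 ok
  pos 8: x in {1,2,3}, choose 2; 4->2 ok
  pos 9: y in {0,4,5}, choose 0; 2->0 ok
  pos 10: y in {0,4,5}, choose 5; 0->5 ok
  pos 11: x in {1,2,3}, choose 1; 5->1 ok
  pos 12: y in {0,4,5}, choose 0; 1->0 ok
  pos 13: x in {1,2,3}, choose 1; 0->1 ok
  pos 14: x in {1,2,3}, choose 3; 1->3 ok
  pos 15: x in {1,2,3}, choose 3; 3->3 ok
  pos 16: y in {0,4,5}, choose 4; 3->4 ok
  pos 17: x in {1,2,3}, choose 3; 4->3 ok
  pos 18: y in {0,4,5}, choose 4; 3->4 ok
  pos 19: x in {1,2,3}, choose 2; 4->2 ok
  pos 20: y in {0,4,5}, choose 0; 2->0 ok
  pos 21: y in {0,4,5}, choose 5; 0->5 ok
  pos 22: y in {0,4,5}, choose 4; 5->4 ok
  pos 23: y in {0,4,5}, choose 4; 4->4 ok
  pos 24: x in {1,2,3}, choose 2; 4->2 ok
  pos 25: y in {0,4,5}, choose 5; 2->5 ok
  pos 26: x in {1,2,3}, choose 2; 5->2 ok
  pos 27: y in {0,4,5}, choose 5; 2->5 ok
  pos 28: y in {0,4,5}, choose 4; 5->4 ok
  pos 29: y in {0,4,5}, choose 4; 4->4 ok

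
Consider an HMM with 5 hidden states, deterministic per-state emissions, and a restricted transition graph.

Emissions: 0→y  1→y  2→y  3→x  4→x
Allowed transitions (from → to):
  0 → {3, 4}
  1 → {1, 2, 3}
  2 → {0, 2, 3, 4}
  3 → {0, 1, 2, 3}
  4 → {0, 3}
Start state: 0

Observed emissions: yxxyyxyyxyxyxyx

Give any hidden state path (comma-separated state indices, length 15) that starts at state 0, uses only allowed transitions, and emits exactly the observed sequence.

  pos 0: y in {0,1,2}, choose 0; start
  pos 1: x in {3,4}, choose 4; 0->4 ok
  pos 2: x in {3,4}, choose 3; 4->3 ok
  pos 3: y in {0,1,2}, choose 1; 3->1 ok
  pos 4: y in {0,1,2}, choose 1; 1->1 ok
  pos 5: x in {3,4}, choose 3; 1->3 ok
  pos 6: y in {0,1,2}, choose 1; 3->1 ok
  pos 7: y in {0,1,2}, choose 1; 1->1 ok
  pos 8: x in {3,4}, choose 3; 1->3 ok
  pos 9: y in {0,1,2}, choose 2; 3->2 ok
  pos 10: x in {3,4}, choose 3; 2->3 ok
  pos 11: y in {0,1,2}, choose 0; 3->0 ok
  pos 12: x in {3,4}, choose 4; 0->4 ok
  pos 13: y in {0,1,2}, choose 0; 4->0 ok
  pos 14: x in {3,4}, choose 4; 0->4 ok

0,4,3,1,1,3,1,1,3,2,3,0,4,0,4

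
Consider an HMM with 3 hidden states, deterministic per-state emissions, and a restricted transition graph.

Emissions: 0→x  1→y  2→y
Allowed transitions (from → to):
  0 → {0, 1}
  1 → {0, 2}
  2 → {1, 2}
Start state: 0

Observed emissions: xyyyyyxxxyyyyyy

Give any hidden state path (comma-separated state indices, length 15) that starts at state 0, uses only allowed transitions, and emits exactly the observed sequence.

0,1,2,2,2,1,0,0,0,1,2,2,2,1,2

  0: obs=x cand={0} pick 0 [start]
  1: obs=y cand={1,2} pick 1 [0->1 ok]
  2: obs=y cand={1,2} pick 2 [1->2 ok]
  3: obs=y cand={1,2} pick 2 [2->2 ok]
  4: obs=y cand={1,2} pick 2 [2->2 ok]
  5: obs=y cand={1,2} pick 1 [2->1 ok]
  6: obs=x cand={0} pick 0 [1->0 ok]
  7: obs=x cand={0} pick 0 [0->0 ok]
  8: obs=x cand={0} pick 0 [0->0 ok]
  9: obs=y cand={1,2} pick 1 [0->1 ok]
  10: obs=y cand={1,2} pick 2 [1->2 ok]
  11: obs=y cand={1,2} pick 2 [2->2 ok]
  12: obs=y cand={1,2} pick 2 [2->2 ok]
  13: obs=y cand={1,2} pick 1 [2->1 ok]
  14: obs=y cand={1,2} pick 2 [1->2 ok]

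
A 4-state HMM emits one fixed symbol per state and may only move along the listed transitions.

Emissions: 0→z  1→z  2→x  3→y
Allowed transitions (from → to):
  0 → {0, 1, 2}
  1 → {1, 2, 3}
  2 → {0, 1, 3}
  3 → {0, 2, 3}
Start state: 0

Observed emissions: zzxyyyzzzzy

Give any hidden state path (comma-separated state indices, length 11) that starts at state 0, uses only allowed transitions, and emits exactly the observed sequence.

  pos 0: z in {0,1}, choose 0; start
  pos 1: z in {0,1}, choose 0; 0->0 ok
  pos 2: x in {2}, choose 2; 0->2 ok
  pos 3: y in {3}, choose 3; 2->3 ok
  pos 4: y in {3}, choose 3; 3->3 ok
  pos 5: y in {3}, choose 3; 3->3 ok
  pos 6: z in {0,1}, choose 0; 3->0 ok
  pos 7: z in {0,1}, choose 0; 0->0 ok
  pos 8: z in {0,1}, choose 0; 0->0 ok
  pos 9: z in {0,1}, choose 1; 0->1 ok
  pos 10: y in {3}, choose 3; 1->3 ok

0,0,2,3,3,3,0,0,0,1,3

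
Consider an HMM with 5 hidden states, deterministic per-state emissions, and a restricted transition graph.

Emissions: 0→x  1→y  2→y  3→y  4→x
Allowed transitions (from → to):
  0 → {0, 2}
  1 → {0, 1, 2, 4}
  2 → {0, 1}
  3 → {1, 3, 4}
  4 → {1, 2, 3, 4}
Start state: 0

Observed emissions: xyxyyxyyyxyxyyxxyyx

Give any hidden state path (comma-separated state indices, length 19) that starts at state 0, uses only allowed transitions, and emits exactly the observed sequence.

  [0] x  {0,4}  => 0  start
  [1] y  {1,2,3}  => 2  0->2 ok
  [2] x  {0,4}  => 0  2->0 ok
  [3] y  {1,2,3}  => 2  0->2 ok
  [4] y  {1,2,3}  => 1  2->1 ok
  [5] x  {0,4}  => 4  1->4 ok
  [6] y  {1,2,3}  => 2  4->2 ok
  [7] y  {1,2,3}  => 1  2->1 ok
  [8] y  {1,2,3}  => 1  1->1 ok
  [9] x  {0,4}  => 4  1->4 ok
  [10] y  {1,2,3}  => 2  4->2 ok
  [11] x  {0,4}  => 0  2->0 ok
  [12] y  {1,2,3}  => 2  0->2 ok
  [13] y  {1,2,3}  => 1  2->1 ok
  [14] x  {0,4}  => 4  1->4 ok
  [15] x  {0,4}  => 4  4->4 ok
  [16] y  {1,2,3}  => 2  4->2 ok
  [17] y  {1,2,3}  => 1  2->1 ok
  [18] x  {0,4}  => 4  1->4 ok

0,2,0,2,1,4,2,1,1,4,2,0,2,1,4,4,2,1,4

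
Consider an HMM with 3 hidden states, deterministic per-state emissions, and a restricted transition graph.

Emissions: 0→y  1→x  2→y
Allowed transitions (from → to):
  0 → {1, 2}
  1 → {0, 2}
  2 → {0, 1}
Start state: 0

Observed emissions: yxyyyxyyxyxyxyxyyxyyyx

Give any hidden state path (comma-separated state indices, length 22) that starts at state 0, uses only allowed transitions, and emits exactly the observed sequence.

  0: obs=y cand={0,2} pick 0 [start]
  1: obs=x cand={1} pick 1 [0->1 ok]
  2: obs=y cand={0,2} pick 0 [1->0 ok]
  3: obs=y cand={0,2} pick 2 [0->2 ok]
  4: obs=y cand={0,2} pick 0 [2->0 ok]
  5: obs=x cand={1} pick 1 [0->1 ok]
  6: obs=y cand={0,2} pick 2 [1->2 ok]
  7: obs=y cand={0,2} pick 0 [2->0 ok]
  8: obs=x cand={1} pick 1 [0->1 ok]
  9: obs=y cand={0,2} pick 0 [1->0 ok]
  10: obs=x cand={1} pick 1 [0->1 ok]
  11: obs=y cand={0,2} pick 0 [1->0 ok]
  12: obs=x cand={1} pick 1 [0->1 ok]
  13: obs=y cand={0,2} pick 2 [1->2 ok]
  14: obs=x cand={1} pick 1 [2->1 ok]
  15: obs=y cand={0,2} pick 2 [1->2 ok]
  16: obs=y cand={0,2} pick 0 [2->0 ok]
  17: obs=x cand={1} pick 1 [0->1 ok]
  18: obs=y cand={0,2} pick 0 [1->0 ok]
  19: obs=y cand={0,2} pick 2 [0->2 ok]
  20: obs=y cand={0,2} pick 0 [2->0 ok]
  21: obs=x cand={1} pick 1 [0->1 ok]

0,1,0,2,0,1,2,0,1,0,1,0,1,2,1,2,0,1,0,2,0,1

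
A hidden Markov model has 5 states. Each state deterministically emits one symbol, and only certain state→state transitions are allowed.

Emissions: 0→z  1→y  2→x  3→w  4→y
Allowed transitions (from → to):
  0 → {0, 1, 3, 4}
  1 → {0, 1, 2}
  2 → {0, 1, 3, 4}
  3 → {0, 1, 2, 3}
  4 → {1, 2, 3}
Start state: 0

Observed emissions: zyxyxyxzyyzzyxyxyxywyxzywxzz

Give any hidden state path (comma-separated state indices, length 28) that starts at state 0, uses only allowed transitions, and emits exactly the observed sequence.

0,1,2,1,2,1,2,0,4,1,0,0,4,2,1,2,1,2,4,3,1,2,0,4,3,2,0,0

  pos 0: z in {0}, choose 0; start
  pos 1: y in {1,4}, choose 1; 0->1 ok
  pos 2: x in {2}, choose 2; 1->2 ok
  pos 3: y in {1,4}, choose 1; 2->1 ok
  pos 4: x in {2}, choose 2; 1->2 ok
  pos 5: y in {1,4}, choose 1; 2->1 ok
  pos 6: x in {2}, choose 2; 1->2 ok
  pos 7: z in {0}, choose 0; 2->0 ok
  pos 8: y in {1,4}, choose 4; 0->4 ok
  pos 9: y in {1,4}, choose 1; 4->1 ok
  pos 10: z in {0}, choose 0; 1->0 ok
  pos 11: z in {0}, choose 0; 0->0 ok
  pos 12: y in {1,4}, choose 4; 0->4 ok
  pos 13: x in {2}, choose 2; 4->2 ok
  pos 14: y in {1,4}, choose 1; 2->1 ok
  pos 15: x in {2}, choose 2; 1->2 ok
  pos 16: y in {1,4}, choose 1; 2->1 ok
  pos 17: x in {2}, choose 2; 1->2 ok
  pos 18: y in {1,4}, choose 4; 2->4 ok
  pos 19: w in {3}, choose 3; 4->3 ok
  pos 20: y in {1,4}, choose 1; 3->1 ok
  pos 21: x in {2}, choose 2; 1->2 ok
  pos 22: z in {0}, choose 0; 2->0 ok
  pos 23: y in {1,4}, choose 4; 0->4 ok
  pos 24: w in {3}, choose 3; 4->3 ok
  pos 25: x in {2}, choose 2; 3->2 ok
  pos 26: z in {0}, choose 0; 2->0 ok
  pos 27: z in {0}, choose 0; 0->0 ok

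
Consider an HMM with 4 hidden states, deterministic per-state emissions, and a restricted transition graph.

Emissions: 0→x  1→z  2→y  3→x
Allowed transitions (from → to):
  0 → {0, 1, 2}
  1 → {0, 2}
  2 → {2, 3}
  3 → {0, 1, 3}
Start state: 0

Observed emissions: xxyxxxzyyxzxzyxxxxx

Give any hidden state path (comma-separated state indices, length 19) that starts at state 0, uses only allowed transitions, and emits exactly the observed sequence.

0,0,2,3,3,0,1,2,2,3,1,0,1,2,3,3,3,3,3

  t0 'x' -> {0,3}, take 0 (start)
  t1 'x' -> {0,3}, take 0 (0->0 ok)
  t2 'y' -> {2}, take 2 (0->2 ok)
  t3 'x' -> {0,3}, take 3 (2->3 ok)
  t4 'x' -> {0,3}, take 3 (3->3 ok)
  t5 'x' -> {0,3}, take 0 (3->0 ok)
  t6 'z' -> {1}, take 1 (0->1 ok)
  t7 'y' -> {2}, take 2 (1->2 ok)
  t8 'y' -> {2}, take 2 (2->2 ok)
  t9 'x' -> {0,3}, take 3 (2->3 ok)
  t10 'z' -> {1}, take 1 (3->1 ok)
  t11 'x' -> {0,3}, take 0 (1->0 ok)
  t12 'z' -> {1}, take 1 (0->1 ok)
  t13 'y' -> {2}, take 2 (1->2 ok)
  t14 'x' -> {0,3}, take 3 (2->3 ok)
  t15 'x' -> {0,3}, take 3 (3->3 ok)
  t16 'x' -> {0,3}, take 3 (3->3 ok)
  t17 'x' -> {0,3}, take 3 (3->3 ok)
  t18 'x' -> {0,3}, take 3 (3->3 ok)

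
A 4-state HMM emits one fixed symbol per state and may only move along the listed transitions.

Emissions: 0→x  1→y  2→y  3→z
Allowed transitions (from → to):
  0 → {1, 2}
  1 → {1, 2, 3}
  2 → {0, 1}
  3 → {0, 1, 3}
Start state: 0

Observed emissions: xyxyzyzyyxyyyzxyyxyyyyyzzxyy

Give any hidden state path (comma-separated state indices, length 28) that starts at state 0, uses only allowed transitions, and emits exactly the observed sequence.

0,2,0,1,3,1,3,1,2,0,2,1,1,3,0,1,2,0,2,1,1,2,1,3,3,0,1,2

  0: obs=x cand={0} pick 0 [start]
  1: obs=y cand={1,2} pick 2 [0->2 ok]
  2: obs=x cand={0} pick 0 [2->0 ok]
  3: obs=y cand={1,2} pick 1 [0->1 ok]
  4: obs=z cand={3} pick 3 [1->3 ok]
  5: obs=y cand={1,2} pick 1 [3->1 ok]
  6: obs=z cand={3} pick 3 [1->3 ok]
  7: obs=y cand={1,2} pick 1 [3->1 ok]
  8: obs=y cand={1,2} pick 2 [1->2 ok]
  9: obs=x cand={0} pick 0 [2->0 ok]
  10: obs=y cand={1,2} pick 2 [0->2 ok]
  11: obs=y cand={1,2} pick 1 [2->1 ok]
  12: obs=y cand={1,2} pick 1 [1->1 ok]
  13: obs=z cand={3} pick 3 [1->3 ok]
  14: obs=x cand={0} pick 0 [3->0 ok]
  15: obs=y cand={1,2} pick 1 [0->1 ok]
  16: obs=y cand={1,2} pick 2 [1->2 ok]
  17: obs=x cand={0} pick 0 [2->0 ok]
  18: obs=y cand={1,2} pick 2 [0->2 ok]
  19: obs=y cand={1,2} pick 1 [2->1 ok]
  20: obs=y cand={1,2} pick 1 [1->1 ok]
  21: obs=y cand={1,2} pick 2 [1->2 ok]
  22: obs=y cand={1,2} pick 1 [2->1 ok]
  23: obs=z cand={3} pick 3 [1->3 ok]
  24: obs=z cand={3} pick 3 [3->3 ok]
  25: obs=x cand={0} pick 0 [3->0 ok]
  26: obs=y cand={1,2} pick 1 [0->1 ok]
  27: obs=y cand={1,2} pick 2 [1->2 ok]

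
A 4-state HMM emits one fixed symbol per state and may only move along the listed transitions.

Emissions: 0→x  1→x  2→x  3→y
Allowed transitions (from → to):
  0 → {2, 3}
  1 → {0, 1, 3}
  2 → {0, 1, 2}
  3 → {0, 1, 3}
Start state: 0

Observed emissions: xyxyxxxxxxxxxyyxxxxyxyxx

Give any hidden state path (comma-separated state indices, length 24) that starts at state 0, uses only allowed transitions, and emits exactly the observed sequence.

  [0] x  {0,1,2}  => 0  start
  [1] y  {3}  => 3  0->3 ok
  [2] x  {0,1,2}  => 1  3->1 ok
  [3] y  {3}  => 3  1->3 ok
  [4] x  {0,1,2}  => 0  3->0 ok
  [5] x  {0,1,2}  => 2  0->2 ok
  [6] x  {0,1,2}  => 1  2->1 ok
  [7] x  {0,1,2}  => 1  1->1 ok
  [8] x  {0,1,2}  => 0  1->0 ok
  [9] x  {0,1,2}  => 2  0->2 ok
  [10] x  {0,1,2}  => 2  2->2 ok
  [11] x  {0,1,2}  => 2  2->2 ok
  [12] x  {0,1,2}  => 1  2->1 ok
  [13] y  {3}  => 3  1->3 ok
  [14] y  {3}  => 3  3->3 ok
  [15] x  {0,1,2}  => 1  3->1 ok
  [16] x  {0,1,2}  => 0  1->0 ok
  [17] x  {0,1,2}  => 2  0->2 ok
  [18] x  {0,1,2}  => 0  2->0 ok
  [19] y  {3}  => 3  0->3 ok
  [20] x  {0,1,2}  => 1  3->1 ok
  [21] y  {3}  => 3  1->3 ok
  [22] x  {0,1,2}  => 0  3->0 ok
  [23] x  {0,1,2}  => 2  0->2 ok

0,3,1,3,0,2,1,1,0,2,2,2,1,3,3,1,0,2,0,3,1,3,0,2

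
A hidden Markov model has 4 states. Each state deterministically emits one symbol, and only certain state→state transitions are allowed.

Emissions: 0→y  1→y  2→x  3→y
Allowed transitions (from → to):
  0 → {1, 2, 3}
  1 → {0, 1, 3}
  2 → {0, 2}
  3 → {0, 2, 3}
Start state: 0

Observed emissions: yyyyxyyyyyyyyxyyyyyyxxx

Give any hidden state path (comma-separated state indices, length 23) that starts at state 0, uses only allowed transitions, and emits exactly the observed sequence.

  t0 'y' -> {0,1,3}, take 0 (start)
  t1 'y' -> {0,1,3}, take 1 (0->1 ok)
  t2 'y' -> {0,1,3}, take 3 (1->3 ok)
  t3 'y' -> {0,1,3}, take 3 (3->3 ok)
  t4 'x' -> {2}, take 2 (3->2 ok)
  t5 'y' -> {0,1,3}, take 0 (2->0 ok)
  t6 'y' -> {0,1,3}, take 3 (0->3 ok)
  t7 'y' -> {0,1,3}, take 3 (3->3 ok)
  t8 'y' -> {0,1,3}, take 3 (3->3 ok)
  t9 'y' -> {0,1,3}, take 3 (3->3 ok)
  t10 'y' -> {0,1,3}, take 0 (3->0 ok)
  t11 'y' -> {0,1,3}, take 3 (0->3 ok)
  t12 'y' -> {0,1,3}, take 3 (3->3 ok)
  t13 'x' -> {2}, take 2 (3->2 ok)
  t14 'y' -> {0,1,3}, take 0 (2->0 ok)
  t15 'y' -> {0,1,3}, take 1 (0->1 ok)
  t16 'y' -> {0,1,3}, take 1 (1->1 ok)
  t17 'y' -> {0,1,3}, take 1 (1->1 ok)
  t18 'y' -> {0,1,3}, take 1 (1->1 ok)
  t19 'y' -> {0,1,3}, take 3 (1->3 ok)
  t20 'x' -> {2}, take 2 (3->2 ok)
  t21 'x' -> {2}, take 2 (2->2 ok)
  t22 'x' -> {2}, take 2 (2->2 ok)

0,1,3,3,2,0,3,3,3,3,0,3,3,2,0,1,1,1,1,3,2,2,2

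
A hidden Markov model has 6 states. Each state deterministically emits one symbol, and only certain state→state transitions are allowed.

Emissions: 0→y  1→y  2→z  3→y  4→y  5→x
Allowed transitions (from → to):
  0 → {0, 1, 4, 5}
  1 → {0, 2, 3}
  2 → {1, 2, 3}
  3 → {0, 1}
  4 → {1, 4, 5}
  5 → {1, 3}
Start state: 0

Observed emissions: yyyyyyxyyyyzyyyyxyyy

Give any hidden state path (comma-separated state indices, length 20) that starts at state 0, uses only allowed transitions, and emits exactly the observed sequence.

0,1,3,0,1,0,5,1,0,0,1,2,1,3,1,0,5,1,3,0

  [0] y  {0,1,3,4}  => 0  start
  [1] y  {0,1,3,4}  => 1  0->1 ok
  [2] y  {0,1,3,4}  => 3  1->3 ok
  [3] y  {0,1,3,4}  => 0  3->0 ok
  [4] y  {0,1,3,4}  => 1  0->1 ok
  [5] y  {0,1,3,4}  => 0  1->0 ok
  [6] x  {5}  => 5  0->5 ok
  [7] y  {0,1,3,4}  => 1  5->1 ok
  [8] y  {0,1,3,4}  => 0  1->0 ok
  [9] y  {0,1,3,4}  => 0  0->0 ok
  [10] y  {0,1,3,4}  => 1  0->1 ok
  [11] z  {2}  => 2  1->2 ok
  [12] y  {0,1,3,4}  => 1  2->1 ok
  [13] y  {0,1,3,4}  => 3  1->3 ok
  [14] y  {0,1,3,4}  => 1  3->1 ok
  [15] y  {0,1,3,4}  => 0  1->0 ok
  [16] x  {5}  => 5  0->5 ok
  [17] y  {0,1,3,4}  => 1  5->1 ok
  [18] y  {0,1,3,4}  => 3  1->3 ok
  [19] y  {0,1,3,4}  => 0  3->0 ok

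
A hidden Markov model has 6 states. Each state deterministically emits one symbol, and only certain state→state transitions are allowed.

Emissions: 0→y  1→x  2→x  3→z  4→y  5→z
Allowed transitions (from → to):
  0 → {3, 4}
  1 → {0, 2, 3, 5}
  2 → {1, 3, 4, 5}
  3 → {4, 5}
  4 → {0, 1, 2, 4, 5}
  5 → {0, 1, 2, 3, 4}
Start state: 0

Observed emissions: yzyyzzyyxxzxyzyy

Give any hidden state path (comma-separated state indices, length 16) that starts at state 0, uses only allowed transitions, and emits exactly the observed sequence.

  0: obs=y cand={0,4} pick 0 [start]
  1: obs=z cand={3,5} pick 3 [0->3 ok]
  2: obs=y cand={0,4} pick 4 [3->4 ok]
  3: obs=y cand={0,4} pick 0 [4->0 ok]
  4: obs=z cand={3,5} pick 3 [0->3 ok]
  5: obs=z cand={3,5} pick 5 [3->5 ok]
  6: obs=y cand={0,4} pick 4 [5->4 ok]
  7: obs=y cand={0,4} pick 4 [4->4 ok]
  8: obs=x cand={1,2} pick 1 [4->1 ok]
  9: obs=x cand={1,2} pick 2 [1->2 ok]
  10: obs=z cand={3,5} pick 5 [2->5 ok]
  11: obs=x cand={1,2} pick 2 [5->2 ok]
  12: obs=y cand={0,4} pick 4 [2->4 ok]
  13: obs=z cand={3,5} pick 5 [4->5 ok]
  14: obs=y cand={0,4} pick 4 [5->4 ok]
  15: obs=y cand={0,4} pick 4 [4->4 ok]

0,3,4,0,3,5,4,4,1,2,5,2,4,5,4,4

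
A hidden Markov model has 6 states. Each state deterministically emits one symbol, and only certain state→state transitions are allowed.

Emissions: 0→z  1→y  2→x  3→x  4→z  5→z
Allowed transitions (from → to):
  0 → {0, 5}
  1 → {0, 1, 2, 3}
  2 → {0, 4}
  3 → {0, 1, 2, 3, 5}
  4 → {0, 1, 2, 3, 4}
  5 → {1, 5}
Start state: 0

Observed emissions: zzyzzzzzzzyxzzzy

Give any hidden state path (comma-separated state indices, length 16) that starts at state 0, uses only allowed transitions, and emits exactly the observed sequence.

  0: obs=z cand={0,4,5} pick 0 [start]
  1: obs=z cand={0,4,5} pick 5 [0->5 ok]
  2: obs=y cand={1} pick 1 [5->1 ok]
  3: obs=z cand={0,4,5} pick 0 [1->0 ok]
  4: obs=z cand={0,4,5} pick 0 [0->0 ok]
  5: obs=z cand={0,4,5} pick 5 [0->5 ok]
  6: obs=z cand={0,4,5} pick 5 [5->5 ok]
  7: obs=z cand={0,4,5} pick 5 [5->5 ok]
  8: obs=z cand={0,4,5} pick 5 [5->5 ok]
  9: obs=z cand={0,4,5} pick 5 [5->5 ok]
  10: obs=y cand={1} pick 1 [5->1 ok]
  11: obs=x cand={2,3} pick 3 [1->3 ok]
  12: obs=z cand={0,4,5} pick 0 [3->0 ok]
  13: obs=z cand={0,4,5} pick 0 [0->0 ok]
  14: obs=z cand={0,4,5} pick 5 [0->5 ok]
  15: obs=y cand={1} pick 1 [5->1 ok]

0,5,1,0,0,5,5,5,5,5,1,3,0,0,5,1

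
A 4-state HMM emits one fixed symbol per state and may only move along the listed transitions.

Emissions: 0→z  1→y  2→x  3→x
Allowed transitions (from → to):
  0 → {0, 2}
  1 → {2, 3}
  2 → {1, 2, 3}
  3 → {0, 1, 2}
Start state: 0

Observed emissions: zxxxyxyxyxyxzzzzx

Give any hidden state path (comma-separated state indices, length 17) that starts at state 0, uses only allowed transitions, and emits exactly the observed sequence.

  [0] z  {0}  => 0  start
  [1] x  {2,3}  => 2  0->2 ok
  [2] x  {2,3}  => 3  2->3 ok
  [3] x  {2,3}  => 2  3->2 ok
  [4] y  {1}  => 1  2->1 ok
  [5] x  {2,3}  => 3  1->3 ok
  [6] y  {1}  => 1  3->1 ok
  [7] x  {2,3}  => 2  1->2 ok
  [8] y  {1}  => 1  2->1 ok
  [9] x  {2,3}  => 3  1->3 ok
  [10] y  {1}  => 1  3->1 ok
  [11] x  {2,3}  => 3  1->3 ok
  [12] z  {0}  => 0  3->0 ok
  [13] z  {0}  => 0  0->0 ok
  [14] z  {0}  => 0  0->0 ok
  [15] z  {0}  => 0  0->0 ok
  [16] x  {2,3}  => 2  0->2 ok

0,2,3,2,1,3,1,2,1,3,1,3,0,0,0,0,2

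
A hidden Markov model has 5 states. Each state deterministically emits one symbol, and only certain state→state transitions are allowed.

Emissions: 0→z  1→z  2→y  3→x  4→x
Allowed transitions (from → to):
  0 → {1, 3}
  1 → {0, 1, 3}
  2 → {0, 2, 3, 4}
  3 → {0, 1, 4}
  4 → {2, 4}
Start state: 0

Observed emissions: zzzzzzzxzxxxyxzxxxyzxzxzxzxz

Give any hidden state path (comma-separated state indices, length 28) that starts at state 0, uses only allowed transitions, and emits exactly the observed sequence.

0,1,0,1,0,1,0,3,0,3,4,4,2,3,1,3,4,4,2,0,3,0,3,1,3,0,3,0

  t0 'z' -> {0,1}, take 0 (start)
  t1 'z' -> {0,1}, take 1 (0->1 ok)
  t2 'z' -> {0,1}, take 0 (1->0 ok)
  t3 'z' -> {0,1}, take 1 (0->1 ok)
  t4 'z' -> {0,1}, take 0 (1->0 ok)
  t5 'z' -> {0,1}, take 1 (0->1 ok)
  t6 'z' -> {0,1}, take 0 (1->0 ok)
  t7 'x' -> {3,4}, take 3 (0->3 ok)
  t8 'z' -> {0,1}, take 0 (3->0 ok)
  t9 'x' -> {3,4}, take 3 (0->3 ok)
  t10 'x' -> {3,4}, take 4 (3->4 ok)
  t11 'x' -> {3,4}, take 4 (4->4 ok)
  t12 'y' -> {2}, take 2 (4->2 ok)
  t13 'x' -> {3,4}, take 3 (2->3 ok)
  t14 'z' -> {0,1}, take 1 (3->1 ok)
  t15 'x' -> {3,4}, take 3 (1->3 ok)
  t16 'x' -> {3,4}, take 4 (3->4 ok)
  t17 'x' -> {3,4}, take 4 (4->4 ok)
  t18 'y' -> {2}, take 2 (4->2 ok)
  t19 'z' -> {0,1}, take 0 (2->0 ok)
  t20 'x' -> {3,4}, take 3 (0->3 ok)
  t21 'z' -> {0,1}, take 0 (3->0 ok)
  t22 'x' -> {3,4}, take 3 (0->3 ok)
  t23 'z' -> {0,1}, take 1 (3->1 ok)
  t24 'x' -> {3,4}, take 3 (1->3 ok)
  t25 'z' -> {0,1}, take 0 (3->0 ok)
  t26 'x' -> {3,4}, take 3 (0->3 ok)
  t27 'z' -> {0,1}, take 0 (3->0 ok)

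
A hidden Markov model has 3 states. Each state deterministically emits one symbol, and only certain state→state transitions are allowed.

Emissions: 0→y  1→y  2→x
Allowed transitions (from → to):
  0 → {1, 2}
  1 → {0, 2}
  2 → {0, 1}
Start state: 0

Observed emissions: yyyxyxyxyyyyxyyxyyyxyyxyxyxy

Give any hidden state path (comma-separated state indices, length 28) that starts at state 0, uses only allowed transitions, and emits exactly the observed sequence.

  t0 'y' -> {0,1}, take 0 (start)
  t1 'y' -> {0,1}, take 1 (0->1 ok)
  t2 'y' -> {0,1}, take 0 (1->0 ok)
  t3 'x' -> {2}, take 2 (0->2 ok)
  t4 'y' -> {0,1}, take 1 (2->1 ok)
  t5 'x' -> {2}, take 2 (1->2 ok)
  t6 'y' -> {0,1}, take 0 (2->0 ok)
  t7 'x' -> {2}, take 2 (0->2 ok)
  t8 'y' -> {0,1}, take 0 (2->0 ok)
  t9 'y' -> {0,1}, take 1 (0->1 ok)
  t10 'y' -> {0,1}, take 0 (1->0 ok)
  t11 'y' -> {0,1}, take 1 (0->1 ok)
  t12 'x' -> {2}, take 2 (1->2 ok)
  t13 'y' -> {0,1}, take 1 (2->1 ok)
  t14 'y' -> {0,1}, take 0 (1->0 ok)
  t15 'x' -> {2}, take 2 (0->2 ok)
  t16 'y' -> {0,1}, take 0 (2->0 ok)
  t17 'y' -> {0,1}, take 1 (0->1 ok)
  t18 'y' -> {0,1}, take 0 (1->0 ok)
  t19 'x' -> {2}, take 2 (0->2 ok)
  t20 'y' -> {0,1}, take 1 (2->1 ok)
  t21 'y' -> {0,1}, take 0 (1->0 ok)
  t22 'x' -> {2}, take 2 (0->2 ok)
  t23 'y' -> {0,1}, take 0 (2->0 ok)
  t24 'x' -> {2}, take 2 (0->2 ok)
  t25 'y' -> {0,1}, take 1 (2->1 ok)
  t26 'x' -> {2}, take 2 (1->2 ok)
  t27 'y' -> {0,1}, take 1 (2->1 ok)

0,1,0,2,1,2,0,2,0,1,0,1,2,1,0,2,0,1,0,2,1,0,2,0,2,1,2,1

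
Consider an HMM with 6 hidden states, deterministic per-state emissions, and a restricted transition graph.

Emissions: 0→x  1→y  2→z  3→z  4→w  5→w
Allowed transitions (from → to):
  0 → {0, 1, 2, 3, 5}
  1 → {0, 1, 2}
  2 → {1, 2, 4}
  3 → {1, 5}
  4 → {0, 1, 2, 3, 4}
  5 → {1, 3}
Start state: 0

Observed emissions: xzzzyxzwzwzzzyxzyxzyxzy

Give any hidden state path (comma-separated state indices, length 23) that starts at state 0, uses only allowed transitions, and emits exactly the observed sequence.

  [0] x  {0}  => 0  start
  [1] z  {2,3}  => 2  0->2 ok
  [2] z  {2,3}  => 2  2->2 ok
  [3] z  {2,3}  => 2  2->2 ok
  [4] y  {1}  => 1  2->1 ok
  [5] x  {0}  => 0  1->0 ok
  [6] z  {2,3}  => 2  0->2 ok
  [7] w  {4,5}  => 4  2->4 ok
  [8] z  {2,3}  => 2  4->2 ok
  [9] w  {4,5}  => 4  2->4 ok
  [10] z  {2,3}  => 2  4->2 ok
  [11] z  {2,3}  => 2  2->2 ok
  [12] z  {2,3}  => 2  2->2 ok
  [13] y  {1}  => 1  2->1 ok
  [14] x  {0}  => 0  1->0 ok
  [15] z  {2,3}  => 3  0->3 ok
  [16] y  {1}  => 1  3->1 ok
  [17] x  {0}  => 0  1->0 ok
  [18] z  {2,3}  => 2  0->2 ok
  [19] y  {1}  => 1  2->1 ok
  [20] x  {0}  => 0  1->0 ok
  [21] z  {2,3}  => 3  0->3 ok
  [22] y  {1}  => 1  3->1 ok

0,2,2,2,1,0,2,4,2,4,2,2,2,1,0,3,1,0,2,1,0,3,1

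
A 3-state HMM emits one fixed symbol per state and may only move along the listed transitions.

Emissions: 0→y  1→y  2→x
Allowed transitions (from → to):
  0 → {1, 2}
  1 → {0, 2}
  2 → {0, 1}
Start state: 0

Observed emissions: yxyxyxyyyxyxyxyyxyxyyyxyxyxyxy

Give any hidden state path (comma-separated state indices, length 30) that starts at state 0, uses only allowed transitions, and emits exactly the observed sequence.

  t0 'y' -> {0,1}, take 0 (start)
  t1 'x' -> {2}, take 2 (0->2 ok)
  t2 'y' -> {0,1}, take 1 (2->1 ok)
  t3 'x' -> {2}, take 2 (1->2 ok)
  t4 'y' -> {0,1}, take 1 (2->1 ok)
  t5 'x' -> {2}, take 2 (1->2 ok)
  t6 'y' -> {0,1}, take 1 (2->1 ok)
  t7 'y' -> {0,1}, take 0 (1->0 ok)
  t8 'y' -> {0,1}, take 1 (0->1 ok)
  t9 'x' -> {2}, take 2 (1->2 ok)
  t10 'y' -> {0,1}, take 0 (2->0 ok)
  t11 'x' -> {2}, take 2 (0->2 ok)
  t12 'y' -> {0,1}, take 1 (2->1 ok)
  t13 'x' -> {2}, take 2 (1->2 ok)
  t14 'y' -> {0,1}, take 1 (2->1 ok)
  t15 'y' -> {0,1}, take 0 (1->0 ok)
  t16 'x' -> {2}, take 2 (0->2 ok)
  t17 'y' -> {0,1}, take 0 (2->0 ok)
  t18 'x' -> {2}, take 2 (0->2 ok)
  t19 'y' -> {0,1}, take 0 (2->0 ok)
  t20 'y' -> {0,1}, take 1 (0->1 ok)
  t21 'y' -> {0,1}, take 0 (1->0 ok)
  t22 'x' -> {2}, take 2 (0->2 ok)
  t23 'y' -> {0,1}, take 0 (2->0 ok)
  t24 'x' -> {2}, take 2 (0->2 ok)
  t25 'y' -> {0,1}, take 1 (2->1 ok)
  t26 'x' -> {2}, take 2 (1->2 ok)
  t27 'y' -> {0,1}, take 1 (2->1 ok)
  t28 'x' -> {2}, take 2 (1->2 ok)
  t29 'y' -> {0,1}, take 0 (2->0 ok)

0,2,1,2,1,2,1,0,1,2,0,2,1,2,1,0,2,0,2,0,1,0,2,0,2,1,2,1,2,0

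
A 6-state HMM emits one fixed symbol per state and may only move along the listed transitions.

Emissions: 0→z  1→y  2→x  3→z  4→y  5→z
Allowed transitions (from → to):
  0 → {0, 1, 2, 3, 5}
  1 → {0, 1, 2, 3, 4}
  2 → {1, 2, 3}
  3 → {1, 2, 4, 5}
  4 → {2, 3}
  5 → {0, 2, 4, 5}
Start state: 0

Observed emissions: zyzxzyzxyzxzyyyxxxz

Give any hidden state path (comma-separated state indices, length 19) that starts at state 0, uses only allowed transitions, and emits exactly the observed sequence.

  [0] z  {0,3,5}  => 0  start
  [1] y  {1,4}  => 1  0->1 ok
  [2] z  {0,3,5}  => 3  1->3 ok
  [3] x  {2}  => 2  3->2 ok
  [4] z  {0,3,5}  => 3  2->3 ok
  [5] y  {1,4}  => 4  3->4 ok
  [6] z  {0,3,5}  => 3  4->3 ok
  [7] x  {2}  => 2  3->2 ok
  [8] y  {1,4}  => 1  2->1 ok
  [9] z  {0,3,5}  => 3  1->3 ok
  [10] x  {2}  => 2  3->2 ok
  [11] z  {0,3,5}  => 3  2->3 ok
  [12] y  {1,4}  => 1  3->1 ok
  [13] y  {1,4}  => 1  1->1 ok
  [14] y  {1,4}  => 4  1->4 ok
  [15] x  {2}  => 2  4->2 ok
  [16] x  {2}  => 2  2->2 ok
  [17] x  {2}  => 2  2->2 ok
  [18] z  {0,3,5}  => 3  2->3 ok

0,1,3,2,3,4,3,2,1,3,2,3,1,1,4,2,2,2,3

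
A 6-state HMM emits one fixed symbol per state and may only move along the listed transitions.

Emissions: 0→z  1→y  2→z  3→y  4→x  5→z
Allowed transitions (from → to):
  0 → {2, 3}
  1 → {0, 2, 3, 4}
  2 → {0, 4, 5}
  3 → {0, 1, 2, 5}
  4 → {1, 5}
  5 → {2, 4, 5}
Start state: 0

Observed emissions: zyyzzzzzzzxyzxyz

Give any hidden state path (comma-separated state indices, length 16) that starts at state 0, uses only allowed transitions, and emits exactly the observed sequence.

0,3,1,0,2,5,2,5,2,5,4,1,2,4,1,0

  0: obs=z cand={0,2,5} pick 0 [start]
  1: obs=y cand={1,3} pick 3 [0->3 ok]
  2: obs=y cand={1,3} pick 1 [3->1 ok]
  3: obs=z cand={0,2,5} pick 0 [1->0 ok]
  4: obs=z cand={0,2,5} pick 2 [0->2 ok]
  5: obs=z cand={0,2,5} pick 5 [2->5 ok]
  6: obs=z cand={0,2,5} pick 2 [5->2 ok]
  7: obs=z cand={0,2,5} pick 5 [2->5 ok]
  8: obs=z cand={0,2,5} pick 2 [5->2 ok]
  9: obs=z cand={0,2,5} pick 5 [2->5 ok]
  10: obs=x cand={4} pick 4 [5->4 ok]
  11: obs=y cand={1,3} pick 1 [4->1 ok]
  12: obs=z cand={0,2,5} pick 2 [1->2 ok]
  13: obs=x cand={4} pick 4 [2->4 ok]
  14: obs=y cand={1,3} pick 1 [4->1 ok]
  15: obs=z cand={0,2,5} pick 0 [1->0 ok]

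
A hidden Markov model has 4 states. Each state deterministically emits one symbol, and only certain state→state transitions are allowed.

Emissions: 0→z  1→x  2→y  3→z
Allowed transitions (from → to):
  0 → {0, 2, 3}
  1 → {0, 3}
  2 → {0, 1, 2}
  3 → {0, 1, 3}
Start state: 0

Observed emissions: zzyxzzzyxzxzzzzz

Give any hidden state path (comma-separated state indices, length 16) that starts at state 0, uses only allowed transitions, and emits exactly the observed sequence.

  [0] z  {0,3}  => 0  start
  [1] z  {0,3}  => 0  0->0 ok
  [2] y  {2}  => 2  0->2 ok
  [3] x  {1}  => 1  2->1 ok
  [4] z  {0,3}  => 3  1->3 ok
  [5] z  {0,3}  => 3  3->3 ok
  [6] z  {0,3}  => 0  3->0 ok
  [7] y  {2}  => 2  0->2 ok
  [8] x  {1}  => 1  2->1 ok
  [9] z  {0,3}  => 3  1->3 ok
  [10] x  {1}  => 1  3->1 ok
  [11] z  {0,3}  => 0  1->0 ok
  [12] z  {0,3}  => 3  0->3 ok
  [13] z  {0,3}  => 3  3->3 ok
  [14] z  {0,3}  => 3  3->3 ok
  [15] z  {0,3}  => 0  3->0 ok

0,0,2,1,3,3,0,2,1,3,1,0,3,3,3,0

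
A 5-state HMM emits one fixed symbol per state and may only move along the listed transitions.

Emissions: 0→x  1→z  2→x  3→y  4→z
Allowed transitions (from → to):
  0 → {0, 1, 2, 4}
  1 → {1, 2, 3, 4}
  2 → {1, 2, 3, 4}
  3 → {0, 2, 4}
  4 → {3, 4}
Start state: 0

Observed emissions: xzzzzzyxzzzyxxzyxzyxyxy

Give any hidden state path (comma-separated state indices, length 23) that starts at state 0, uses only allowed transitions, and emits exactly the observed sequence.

0,1,1,4,4,4,3,2,4,4,4,3,0,0,1,3,0,4,3,2,3,2,3

  [0] x  {0,2}  => 0  start
  [1] z  {1,4}  => 1  0->1 ok
  [2] z  {1,4}  => 1  1->1 ok
  [3] z  {1,4}  => 4  1->4 ok
  [4] z  {1,4}  => 4  4->4 ok
  [5] z  {1,4}  => 4  4->4 ok
  [6] y  {3}  => 3  4->3 ok
  [7] x  {0,2}  => 2  3->2 ok
  [8] z  {1,4}  => 4  2->4 ok
  [9] z  {1,4}  => 4  4->4 ok
  [10] z  {1,4}  => 4  4->4 ok
  [11] y  {3}  => 3  4->3 ok
  [12] x  {0,2}  => 0  3->0 ok
  [13] x  {0,2}  => 0  0->0 ok
  [14] z  {1,4}  => 1  0->1 ok
  [15] y  {3}  => 3  1->3 ok
  [16] x  {0,2}  => 0  3->0 ok
  [17] z  {1,4}  => 4  0->4 ok
  [18] y  {3}  => 3  4->3 ok
  [19] x  {0,2}  => 2  3->2 ok
  [20] y  {3}  => 3  2->3 ok
  [21] x  {0,2}  => 2  3->2 ok
  [22] y  {3}  => 3  2->3 ok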